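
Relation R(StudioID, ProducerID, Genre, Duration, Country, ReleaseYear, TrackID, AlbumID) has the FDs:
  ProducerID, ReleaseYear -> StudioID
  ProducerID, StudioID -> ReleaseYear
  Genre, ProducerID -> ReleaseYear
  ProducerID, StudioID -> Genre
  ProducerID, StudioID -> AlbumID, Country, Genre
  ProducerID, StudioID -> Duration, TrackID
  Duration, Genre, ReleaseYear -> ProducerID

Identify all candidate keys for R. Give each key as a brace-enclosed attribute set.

{Genre, ProducerID} is a candidate key since {Genre, ProducerID}⁺ = {AlbumID, Country, Duration, Genre, ProducerID, ReleaseYear, StudioID, TrackID} covers every attribute.
{ProducerID, ReleaseYear} is a candidate key since {ProducerID, ReleaseYear}⁺ = {AlbumID, Country, Duration, Genre, ProducerID, ReleaseYear, StudioID, TrackID} covers every attribute.
{ProducerID, StudioID} is a candidate key since {ProducerID, StudioID}⁺ = {AlbumID, Country, Duration, Genre, ProducerID, ReleaseYear, StudioID, TrackID} covers every attribute.
{Duration, Genre, ReleaseYear} is a candidate key since {Duration, Genre, ReleaseYear}⁺ = {AlbumID, Country, Duration, Genre, ProducerID, ReleaseYear, StudioID, TrackID} covers every attribute.
These are minimal and exhaustive — every other superkey contains one of them.

{Duration, Genre, ReleaseYear}, {Genre, ProducerID}, {ProducerID, ReleaseYear}, {ProducerID, StudioID}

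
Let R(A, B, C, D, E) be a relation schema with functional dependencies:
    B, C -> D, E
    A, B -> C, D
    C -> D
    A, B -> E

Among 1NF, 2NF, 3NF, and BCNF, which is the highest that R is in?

2NF

Candidate key: {A, B}. Prime attributes: {A, B}.
B, C -> D, E breaks BCNF: {B, C}⁺ = {B, C, D, E}, so {B, C} is not a superkey.
Because {D, E} are non-prime and the left side of B, C -> D, E is not a superkey, the relation is not in 3NF.
No proper subset of a key has a non-prime attribute in its closure, so there is no partial dependency; 2NF holds.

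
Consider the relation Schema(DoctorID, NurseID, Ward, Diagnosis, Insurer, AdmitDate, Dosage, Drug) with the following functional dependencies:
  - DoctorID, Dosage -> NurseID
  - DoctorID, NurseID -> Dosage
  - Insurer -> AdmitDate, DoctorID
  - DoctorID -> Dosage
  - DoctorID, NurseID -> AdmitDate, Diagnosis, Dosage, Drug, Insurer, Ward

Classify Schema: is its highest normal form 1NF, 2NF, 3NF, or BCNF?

Candidate keys: {DoctorID}, {Insurer}. Prime attributes: {DoctorID, Insurer}.
The left-hand side of every FD is a superkey, so BCNF is satisfied.

BCNF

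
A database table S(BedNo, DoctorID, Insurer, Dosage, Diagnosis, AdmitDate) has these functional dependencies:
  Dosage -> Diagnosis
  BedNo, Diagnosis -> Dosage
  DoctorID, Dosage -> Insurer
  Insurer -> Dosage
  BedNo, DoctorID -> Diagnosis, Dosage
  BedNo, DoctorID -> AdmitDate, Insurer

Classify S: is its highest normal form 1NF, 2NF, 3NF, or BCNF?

2NF

Candidate key: {BedNo, DoctorID}. Prime attributes: {BedNo, DoctorID}.
For Dosage -> Diagnosis we have {Dosage}⁺ = {Diagnosis, Dosage}; {Dosage} is not a superkey, so BCNF fails.
Because {Diagnosis} is non-prime and the left side of Dosage -> Diagnosis is not a superkey, the relation is not in 3NF.
No non-prime attribute depends on a proper subset of any candidate key, so 2NF holds.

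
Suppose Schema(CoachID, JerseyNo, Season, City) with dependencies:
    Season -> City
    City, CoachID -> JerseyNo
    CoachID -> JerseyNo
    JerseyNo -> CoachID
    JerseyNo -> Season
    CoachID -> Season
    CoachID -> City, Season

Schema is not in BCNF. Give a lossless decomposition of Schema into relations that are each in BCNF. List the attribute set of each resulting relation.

Candidate keys of the original relation: {CoachID}, {JerseyNo}.
In {City, CoachID, JerseyNo, Season}, {Season} is not a superkey ({Season}⁺ restricted to this set is {City, Season}), so split on Season -> City into {City, Season} and {CoachID, JerseyNo, Season}.
{City, Season} has no BCNF violation.
{CoachID, JerseyNo, Season} has no BCNF violation.

{City, Season}; {CoachID, JerseyNo, Season}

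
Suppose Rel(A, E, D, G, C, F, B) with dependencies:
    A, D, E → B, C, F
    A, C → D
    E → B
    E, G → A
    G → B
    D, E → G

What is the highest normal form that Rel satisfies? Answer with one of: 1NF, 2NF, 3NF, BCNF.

1NF

Candidate keys: {A, C, E}, {C, E, G}, {D, E}. Prime attributes: {A, C, D, E, G}.
A, C → D breaks BCNF: {A, C}⁺ = {A, C, D}, so {A, C} is not a superkey.
Because {B} is non-prime and the left side of E → B is not a superkey, the relation is not in 3NF.
Since {E} ⊂ {D, E} and {E}⁺ ⊇ {B} with {B} non-prime, there is a partial dependency; 2NF fails.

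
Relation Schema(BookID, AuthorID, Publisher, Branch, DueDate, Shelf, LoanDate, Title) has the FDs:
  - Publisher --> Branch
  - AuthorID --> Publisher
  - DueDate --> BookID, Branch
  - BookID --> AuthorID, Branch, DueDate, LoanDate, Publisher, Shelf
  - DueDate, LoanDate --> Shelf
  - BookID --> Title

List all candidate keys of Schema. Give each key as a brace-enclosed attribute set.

{BookID}, {DueDate}

{BookID} is a candidate key since {BookID}⁺ = {AuthorID, BookID, Branch, DueDate, LoanDate, Publisher, Shelf, Title} covers every attribute.
{DueDate} is a candidate key since {DueDate}⁺ = {AuthorID, BookID, Branch, DueDate, LoanDate, Publisher, Shelf, Title} covers every attribute.
No proper subset of any of these is a key, and no other minimal superkey exists.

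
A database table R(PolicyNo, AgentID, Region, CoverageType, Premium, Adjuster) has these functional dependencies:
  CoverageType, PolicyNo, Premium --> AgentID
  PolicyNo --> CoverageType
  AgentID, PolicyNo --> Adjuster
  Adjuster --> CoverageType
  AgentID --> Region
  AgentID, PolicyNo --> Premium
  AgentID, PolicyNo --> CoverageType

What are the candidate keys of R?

{AgentID, PolicyNo}, {PolicyNo, Premium}

No FD produces {PolicyNo}, so it must be in every candidate key.
{AgentID, PolicyNo}⁺ = {Adjuster, AgentID, CoverageType, PolicyNo, Premium, Region}, which is every attribute, so {AgentID, PolicyNo} is a candidate key.
{PolicyNo, Premium}⁺ = {Adjuster, AgentID, CoverageType, PolicyNo, Premium, Region}, which is every attribute, so {PolicyNo, Premium} is a candidate key.
Any other superkey properly contains one of these, so there are no further candidate keys.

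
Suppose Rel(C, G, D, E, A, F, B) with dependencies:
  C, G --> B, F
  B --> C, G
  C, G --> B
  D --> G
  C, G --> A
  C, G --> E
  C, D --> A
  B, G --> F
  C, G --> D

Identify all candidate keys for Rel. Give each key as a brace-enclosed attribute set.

{B}⁺ = {A, B, C, D, E, F, G}, which is every attribute, so {B} is a candidate key.
{C, D}⁺ = {A, B, C, D, E, F, G}, which is every attribute, so {C, D} is a candidate key.
{C, G}⁺ = {A, B, C, D, E, F, G}, which is every attribute, so {C, G} is a candidate key.
Any other superkey properly contains one of these, so there are no further candidate keys.

{B}, {C, D}, {C, G}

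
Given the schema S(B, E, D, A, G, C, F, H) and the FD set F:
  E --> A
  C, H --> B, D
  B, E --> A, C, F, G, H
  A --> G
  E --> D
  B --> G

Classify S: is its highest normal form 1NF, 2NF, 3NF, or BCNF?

1NF

Candidate keys: {B, E}, {C, E, H}. Prime attributes: {B, C, E, H}.
E --> A breaks BCNF: {E}⁺ = {A, D, E, G}, so {E} is not a superkey.
E --> A has non-prime {A} on the right and a non-superkey on the left, so 3NF fails.
Since {B} ⊂ {B, E} and {B}⁺ ⊇ {G} with {G} non-prime, there is a partial dependency; 2NF fails.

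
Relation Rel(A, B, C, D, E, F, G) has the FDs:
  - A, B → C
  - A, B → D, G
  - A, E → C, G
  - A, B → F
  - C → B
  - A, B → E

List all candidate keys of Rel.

{A, B}, {A, C}, {A, E}

Attributes never on any right-hand side: {A} — every candidate key must contain it.
Closure of {A, B} is {A, B, C, D, E, F, G}, the whole schema; {A, B} is a candidate key.
Closure of {A, C} is {A, B, C, D, E, F, G}, the whole schema; {A, C} is a candidate key.
Closure of {A, E} is {A, B, C, D, E, F, G}, the whole schema; {A, E} is a candidate key.
No proper subset of any of these is a key, and no other minimal superkey exists.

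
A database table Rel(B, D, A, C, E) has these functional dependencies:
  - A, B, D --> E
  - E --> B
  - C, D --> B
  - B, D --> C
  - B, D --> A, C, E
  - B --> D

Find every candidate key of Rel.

{B} is a candidate key since {B}⁺ = {A, B, C, D, E} covers every attribute.
{E} is a candidate key since {E}⁺ = {A, B, C, D, E} covers every attribute.
{C, D} is a candidate key since {C, D}⁺ = {A, B, C, D, E} covers every attribute.
Any other superkey properly contains one of these, so there are no further candidate keys.

{B}, {C, D}, {E}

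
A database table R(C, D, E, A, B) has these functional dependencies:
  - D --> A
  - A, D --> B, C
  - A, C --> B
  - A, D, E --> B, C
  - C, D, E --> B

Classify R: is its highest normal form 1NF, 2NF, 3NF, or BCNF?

Candidate key: {D, E}. Prime attributes: {D, E}.
D --> A breaks BCNF: {D}⁺ = {A, B, C, D}, so {D} is not a superkey.
D --> A has non-prime {A} on the right and a non-superkey on the left, so 3NF fails.
Since {D} ⊂ {D, E} and {D}⁺ ⊇ {A, B, C} with {A, B, C} non-prime, there is a partial dependency; 2NF fails.

1NF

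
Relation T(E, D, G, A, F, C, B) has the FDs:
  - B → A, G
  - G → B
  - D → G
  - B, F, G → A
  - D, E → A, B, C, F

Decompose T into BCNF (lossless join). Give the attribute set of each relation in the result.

{A, B, G}; {B, D}; {C, D, E, F}

Candidate key of the original relation: {D, E}.
In {A, B, C, D, E, F, G}, {B} is not a superkey ({B}⁺ restricted to this set is {A, B, G}), so split on B → A, G into {A, B, G} and {B, C, D, E, F}.
{A, B, G}: every determinant is a superkey — BCNF.
In {B, C, D, E, F}, {D} is not a superkey ({D}⁺ restricted to this set is {B, D}), so split on D → B into {B, D} and {C, D, E, F}.
{B, D}: every determinant is a superkey — BCNF.
{C, D, E, F}: every determinant is a superkey — BCNF.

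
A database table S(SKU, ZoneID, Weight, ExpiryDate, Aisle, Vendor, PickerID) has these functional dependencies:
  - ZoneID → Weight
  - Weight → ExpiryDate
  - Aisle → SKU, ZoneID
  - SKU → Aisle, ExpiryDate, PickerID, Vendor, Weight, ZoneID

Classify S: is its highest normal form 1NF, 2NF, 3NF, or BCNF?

Candidate keys: {Aisle}, {SKU}. Prime attributes: {Aisle, SKU}.
For ZoneID → Weight we have {ZoneID}⁺ = {ExpiryDate, Weight, ZoneID}; {ZoneID} is not a superkey, so BCNF fails.
ZoneID → Weight determines the non-prime attribute {Weight} from a non-superkey — 3NF is violated.
All keys have size 1, which rules out partial dependencies — 2NF is satisfied.

2NF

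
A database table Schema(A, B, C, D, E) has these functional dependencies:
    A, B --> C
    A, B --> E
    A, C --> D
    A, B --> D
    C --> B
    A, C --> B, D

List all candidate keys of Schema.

{A, B}, {A, C}

Attributes never on any right-hand side: {A} — every candidate key must contain it.
{A, B} is a candidate key since {A, B}⁺ = {A, B, C, D, E} covers every attribute.
{A, C} is a candidate key since {A, C}⁺ = {A, B, C, D, E} covers every attribute.
These are minimal and exhaustive — every other superkey contains one of them.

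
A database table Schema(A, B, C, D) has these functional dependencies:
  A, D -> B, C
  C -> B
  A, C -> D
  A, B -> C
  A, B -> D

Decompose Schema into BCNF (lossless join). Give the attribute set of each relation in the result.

Candidate keys of the original relation: {A, B}, {A, C}, {A, D}.
{A, B, C, D}: {C} determines {B, C} here but is not a superkey — split on C -> B, giving {B, C} and {A, C, D}.
{B, C} has no BCNF violation.
{A, C, D} has no BCNF violation.

{A, C, D}; {B, C}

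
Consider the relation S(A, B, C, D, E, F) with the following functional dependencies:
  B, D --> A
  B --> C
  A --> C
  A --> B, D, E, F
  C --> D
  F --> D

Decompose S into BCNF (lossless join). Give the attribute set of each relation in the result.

{A, B, C, E, F}; {C, D}

Candidate keys of the original relation: {A}, {B}.
{A, B, C, D, E, F}: {C} determines {C, D} here but is not a superkey — split on C --> D, giving {C, D} and {A, B, C, E, F}.
{C, D} has no BCNF violation.
{A, B, C, E, F} has no BCNF violation.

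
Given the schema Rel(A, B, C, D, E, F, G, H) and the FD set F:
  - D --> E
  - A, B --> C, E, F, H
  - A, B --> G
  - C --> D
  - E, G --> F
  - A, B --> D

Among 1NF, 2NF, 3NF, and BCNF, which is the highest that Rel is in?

Candidate key: {A, B}. Prime attributes: {A, B}.
For D --> E we have {D}⁺ = {D, E}; {D} is not a superkey, so BCNF fails.
D --> E determines the non-prime attribute {E} from a non-superkey — 3NF is violated.
No non-prime attribute depends on a proper subset of any candidate key, so 2NF holds.

2NF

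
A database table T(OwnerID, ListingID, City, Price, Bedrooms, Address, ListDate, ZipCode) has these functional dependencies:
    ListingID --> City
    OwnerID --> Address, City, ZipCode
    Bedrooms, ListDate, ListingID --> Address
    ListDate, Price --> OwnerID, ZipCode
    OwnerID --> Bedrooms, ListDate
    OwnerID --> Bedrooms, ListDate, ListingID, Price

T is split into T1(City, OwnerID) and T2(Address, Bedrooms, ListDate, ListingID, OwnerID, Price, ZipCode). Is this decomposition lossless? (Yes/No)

Yes

The shared attributes are {OwnerID} and {OwnerID}⁺ = {Address, Bedrooms, City, ListDate, ListingID, OwnerID, Price, ZipCode}.
T1 is contained in that closure, so T1 ∩ T2 --> T1 holds and the join is lossless.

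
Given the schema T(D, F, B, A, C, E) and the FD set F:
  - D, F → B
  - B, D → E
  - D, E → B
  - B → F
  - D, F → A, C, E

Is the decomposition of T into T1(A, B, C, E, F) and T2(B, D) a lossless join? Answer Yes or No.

No

The shared attributes are {B} and {B}⁺ = {B, F}.
The closure covers neither T1 nor T2 entirely; the join is not lossless.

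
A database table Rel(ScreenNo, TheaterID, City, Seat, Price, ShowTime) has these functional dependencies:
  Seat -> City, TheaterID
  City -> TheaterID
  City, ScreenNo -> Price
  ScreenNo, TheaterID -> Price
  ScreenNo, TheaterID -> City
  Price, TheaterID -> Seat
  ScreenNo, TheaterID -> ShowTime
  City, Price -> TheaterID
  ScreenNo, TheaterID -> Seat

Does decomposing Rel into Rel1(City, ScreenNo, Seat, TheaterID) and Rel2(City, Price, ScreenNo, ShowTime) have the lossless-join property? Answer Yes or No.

Common attributes: {City, ScreenNo}; their closure is {City, Price, ScreenNo, Seat, ShowTime, TheaterID}.
This includes all of Rel1, so the common attributes are a superkey of Rel1 — the join is lossless.

Yes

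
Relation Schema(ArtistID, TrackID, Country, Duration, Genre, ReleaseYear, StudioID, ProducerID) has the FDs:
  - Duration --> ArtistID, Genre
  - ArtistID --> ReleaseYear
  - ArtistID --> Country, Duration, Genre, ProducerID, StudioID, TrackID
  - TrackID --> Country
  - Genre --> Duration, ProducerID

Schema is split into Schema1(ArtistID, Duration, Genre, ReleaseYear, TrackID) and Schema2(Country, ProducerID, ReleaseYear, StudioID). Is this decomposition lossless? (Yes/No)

No

The shared attributes are {ReleaseYear} and {ReleaseYear}⁺ = {ReleaseYear}.
Schema1 ⊄ {ReleaseYear} and Schema2 ⊄ {ReleaseYear}, so the split is lossy.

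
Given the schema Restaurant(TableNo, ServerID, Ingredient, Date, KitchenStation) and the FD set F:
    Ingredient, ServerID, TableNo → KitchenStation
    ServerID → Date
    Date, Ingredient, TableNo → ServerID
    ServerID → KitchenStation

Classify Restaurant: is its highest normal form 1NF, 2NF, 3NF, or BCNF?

1NF

Candidate keys: {Date, Ingredient, TableNo}, {Ingredient, ServerID, TableNo}. Prime attributes: {Date, Ingredient, ServerID, TableNo}.
ServerID → Date: {ServerID}⁺ = {Date, KitchenStation, ServerID}, which is not all of the attributes, so the left side is not a superkey — BCNF is violated.
Because {KitchenStation} is non-prime and the left side of ServerID → KitchenStation is not a superkey, the relation is not in 3NF.
{ServerID} is a proper subset of the key {Ingredient, ServerID, TableNo}, and {ServerID}⁺ contains the non-prime attribute {KitchenStation} — a partial dependency, so 2NF is violated.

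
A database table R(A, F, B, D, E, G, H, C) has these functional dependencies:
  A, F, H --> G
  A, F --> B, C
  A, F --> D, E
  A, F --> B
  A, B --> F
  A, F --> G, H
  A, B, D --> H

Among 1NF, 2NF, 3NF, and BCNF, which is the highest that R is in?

BCNF

Candidate keys: {A, B}, {A, F}. Prime attributes: {A, B, F}.
Each dependency's left side is a superkey — BCNF holds.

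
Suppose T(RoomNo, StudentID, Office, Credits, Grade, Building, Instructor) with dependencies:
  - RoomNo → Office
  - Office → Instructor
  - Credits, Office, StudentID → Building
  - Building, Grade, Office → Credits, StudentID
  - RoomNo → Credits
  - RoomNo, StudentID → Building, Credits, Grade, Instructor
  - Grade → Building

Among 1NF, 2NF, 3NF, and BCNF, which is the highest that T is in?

Candidate keys: {Grade, RoomNo}, {RoomNo, StudentID}. Prime attributes: {Grade, RoomNo, StudentID}.
RoomNo → Office breaks BCNF: {RoomNo}⁺ = {Credits, Instructor, Office, RoomNo}, so {RoomNo} is not a superkey.
RoomNo → Office has non-prime {Office} on the right and a non-superkey on the left, so 3NF fails.
The proper key subset {Grade} of {Grade, RoomNo} determines non-prime {Building}, so the relation is not even in 2NF.

1NF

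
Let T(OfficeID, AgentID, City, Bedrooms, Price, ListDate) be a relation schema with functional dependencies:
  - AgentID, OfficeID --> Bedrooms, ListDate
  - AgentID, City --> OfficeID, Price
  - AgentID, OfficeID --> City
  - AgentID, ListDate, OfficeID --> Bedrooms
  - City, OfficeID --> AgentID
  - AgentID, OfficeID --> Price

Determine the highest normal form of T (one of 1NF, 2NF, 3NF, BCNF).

Candidate keys: {AgentID, City}, {AgentID, OfficeID}, {City, OfficeID}. Prime attributes: {AgentID, City, OfficeID}.
Every FD has a superkey on the left, so the relation is in BCNF.

BCNF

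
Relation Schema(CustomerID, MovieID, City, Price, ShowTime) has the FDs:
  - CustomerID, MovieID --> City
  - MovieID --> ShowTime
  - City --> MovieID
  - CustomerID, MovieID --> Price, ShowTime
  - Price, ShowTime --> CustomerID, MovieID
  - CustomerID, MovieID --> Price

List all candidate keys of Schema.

{City, CustomerID}⁺ = {City, CustomerID, MovieID, Price, ShowTime} — all of the relation — so {City, CustomerID} is a candidate key.
{City, Price}⁺ = {City, CustomerID, MovieID, Price, ShowTime} — all of the relation — so {City, Price} is a candidate key.
{CustomerID, MovieID}⁺ = {City, CustomerID, MovieID, Price, ShowTime} — all of the relation — so {CustomerID, MovieID} is a candidate key.
{MovieID, Price}⁺ = {City, CustomerID, MovieID, Price, ShowTime} — all of the relation — so {MovieID, Price} is a candidate key.
{Price, ShowTime}⁺ = {City, CustomerID, MovieID, Price, ShowTime} — all of the relation — so {Price, ShowTime} is a candidate key.
These are minimal and exhaustive — every other superkey contains one of them.

{City, CustomerID}, {City, Price}, {CustomerID, MovieID}, {MovieID, Price}, {Price, ShowTime}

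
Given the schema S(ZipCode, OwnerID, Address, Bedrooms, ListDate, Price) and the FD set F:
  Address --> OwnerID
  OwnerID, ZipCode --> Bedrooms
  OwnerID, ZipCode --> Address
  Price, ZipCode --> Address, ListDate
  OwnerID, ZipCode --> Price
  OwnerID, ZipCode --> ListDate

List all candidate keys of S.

Attributes never on any right-hand side: {ZipCode} — every candidate key must contain it.
{Address, ZipCode}⁺ = {Address, Bedrooms, ListDate, OwnerID, Price, ZipCode}, which is every attribute, so {Address, ZipCode} is a candidate key.
{OwnerID, ZipCode}⁺ = {Address, Bedrooms, ListDate, OwnerID, Price, ZipCode}, which is every attribute, so {OwnerID, ZipCode} is a candidate key.
{Price, ZipCode}⁺ = {Address, Bedrooms, ListDate, OwnerID, Price, ZipCode}, which is every attribute, so {Price, ZipCode} is a candidate key.
No proper subset of any of these is a key, and no other minimal superkey exists.

{Address, ZipCode}, {OwnerID, ZipCode}, {Price, ZipCode}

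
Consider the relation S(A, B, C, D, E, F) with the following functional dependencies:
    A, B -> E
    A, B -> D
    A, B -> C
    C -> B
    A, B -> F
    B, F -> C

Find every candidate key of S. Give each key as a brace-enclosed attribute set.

{A, B}, {A, C}

{A} never appears on the right of any FD, so every key must include it.
{A, B}⁺ = {A, B, C, D, E, F}, which is every attribute, so {A, B} is a candidate key.
{A, C}⁺ = {A, B, C, D, E, F}, which is every attribute, so {A, C} is a candidate key.
These are minimal and exhaustive — every other superkey contains one of them.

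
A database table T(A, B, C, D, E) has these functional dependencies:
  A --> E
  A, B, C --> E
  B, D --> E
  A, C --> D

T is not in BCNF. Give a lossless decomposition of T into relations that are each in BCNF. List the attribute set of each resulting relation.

Candidate key of the original relation: {A, B, C}.
In {A, B, C, D, E}, {A} is not a superkey ({A}⁺ restricted to this set is {A, E}), so split on A --> E into {A, E} and {A, B, C, D}.
{A, E}: every determinant is a superkey — BCNF.
In {A, B, C, D}, {A, C} is not a superkey ({A, C}⁺ restricted to this set is {A, C, D}), so split on A, C --> D into {A, C, D} and {A, B, C}.
{A, C, D}: every determinant is a superkey — BCNF.
{A, B, C}: every determinant is a superkey — BCNF.

{A, B, C}; {A, C, D}; {A, E}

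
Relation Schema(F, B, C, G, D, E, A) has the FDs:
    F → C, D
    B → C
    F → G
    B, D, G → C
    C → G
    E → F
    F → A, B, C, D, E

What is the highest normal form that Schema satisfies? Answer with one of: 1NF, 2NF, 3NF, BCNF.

Candidate keys: {E}, {F}. Prime attributes: {E, F}.
B → C breaks BCNF: {B}⁺ = {B, C, G}, so {B} is not a superkey.
Because {C} is non-prime and the left side of B → C is not a superkey, the relation is not in 3NF.
With only single-attribute keys there can be no partial dependency, so 2NF holds.

2NF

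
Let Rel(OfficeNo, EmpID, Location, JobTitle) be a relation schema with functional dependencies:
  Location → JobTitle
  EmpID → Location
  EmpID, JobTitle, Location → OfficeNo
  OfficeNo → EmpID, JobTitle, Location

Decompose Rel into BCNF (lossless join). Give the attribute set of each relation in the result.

Candidate keys of the original relation: {EmpID}, {OfficeNo}.
Within {EmpID, JobTitle, Location, OfficeNo}: {Location}⁺ ∩ {EmpID, JobTitle, Location, OfficeNo} = {JobTitle, Location}, not the whole set, so Location → JobTitle violates BCNF; decompose into {JobTitle, Location} and {EmpID, Location, OfficeNo}.
{JobTitle, Location} has no BCNF violation.
{EmpID, Location, OfficeNo} has no BCNF violation.

{EmpID, Location, OfficeNo}; {JobTitle, Location}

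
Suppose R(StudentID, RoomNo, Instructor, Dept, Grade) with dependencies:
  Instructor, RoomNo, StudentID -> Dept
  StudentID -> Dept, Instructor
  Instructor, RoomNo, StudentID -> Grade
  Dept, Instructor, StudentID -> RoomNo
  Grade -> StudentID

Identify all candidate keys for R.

{Grade}, {StudentID}

{Grade}⁺ = {Dept, Grade, Instructor, RoomNo, StudentID}, which is every attribute, so {Grade} is a candidate key.
{StudentID}⁺ = {Dept, Grade, Instructor, RoomNo, StudentID}, which is every attribute, so {StudentID} is a candidate key.
No proper subset of any of these is a key, and no other minimal superkey exists.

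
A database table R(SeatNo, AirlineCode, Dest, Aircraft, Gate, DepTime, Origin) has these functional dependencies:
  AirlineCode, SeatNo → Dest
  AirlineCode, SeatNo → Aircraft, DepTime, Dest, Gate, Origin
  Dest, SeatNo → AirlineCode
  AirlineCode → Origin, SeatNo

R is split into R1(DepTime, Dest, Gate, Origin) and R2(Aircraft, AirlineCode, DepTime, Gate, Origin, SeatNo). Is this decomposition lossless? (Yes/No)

No

The shared attributes are {DepTime, Gate, Origin} and {DepTime, Gate, Origin}⁺ = {DepTime, Gate, Origin}.
R1 ⊄ {DepTime, Gate, Origin} and R2 ⊄ {DepTime, Gate, Origin}, so the split is lossy.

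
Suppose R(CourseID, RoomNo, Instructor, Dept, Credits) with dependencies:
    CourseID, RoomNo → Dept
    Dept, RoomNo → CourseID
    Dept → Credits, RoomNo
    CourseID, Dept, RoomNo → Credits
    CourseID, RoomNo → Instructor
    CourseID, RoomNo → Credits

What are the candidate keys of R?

Closure of {Dept} is {CourseID, Credits, Dept, Instructor, RoomNo}, the whole schema; {Dept} is a candidate key.
Closure of {CourseID, RoomNo} is {CourseID, Credits, Dept, Instructor, RoomNo}, the whole schema; {CourseID, RoomNo} is a candidate key.
Any other superkey properly contains one of these, so there are no further candidate keys.

{CourseID, RoomNo}, {Dept}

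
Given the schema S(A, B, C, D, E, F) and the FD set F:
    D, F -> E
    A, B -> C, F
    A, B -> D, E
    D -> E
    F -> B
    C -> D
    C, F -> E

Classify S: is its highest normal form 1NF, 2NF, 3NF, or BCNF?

2NF

Candidate keys: {A, B}, {A, F}. Prime attributes: {A, B, F}.
For D, F -> E we have {D, F}⁺ = {B, D, E, F}; {D, F} is not a superkey, so BCNF fails.
D, F -> E has non-prime {E} on the right and a non-superkey on the left, so 3NF fails.
No proper subset of a key has a non-prime attribute in its closure, so there is no partial dependency; 2NF holds.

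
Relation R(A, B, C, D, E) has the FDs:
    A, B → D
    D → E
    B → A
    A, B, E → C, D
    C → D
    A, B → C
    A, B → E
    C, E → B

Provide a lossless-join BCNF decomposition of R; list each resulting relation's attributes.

Candidate keys of the original relation: {B}, {C}.
Within {A, B, C, D, E}: {D}⁺ ∩ {A, B, C, D, E} = {D, E}, not the whole set, so D → E violates BCNF; decompose into {D, E} and {A, B, C, D}.
{D, E} is in BCNF.
{A, B, C, D} is in BCNF.

{A, B, C, D}; {D, E}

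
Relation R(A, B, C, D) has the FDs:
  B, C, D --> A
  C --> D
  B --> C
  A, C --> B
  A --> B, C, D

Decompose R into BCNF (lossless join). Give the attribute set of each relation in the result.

{A, B, C}; {C, D}

Candidate keys of the original relation: {A}, {B}.
In {A, B, C, D}, {C} is not a superkey ({C}⁺ restricted to this set is {C, D}), so split on C --> D into {C, D} and {A, B, C}.
{C, D}: every determinant is a superkey — BCNF.
{A, B, C}: every determinant is a superkey — BCNF.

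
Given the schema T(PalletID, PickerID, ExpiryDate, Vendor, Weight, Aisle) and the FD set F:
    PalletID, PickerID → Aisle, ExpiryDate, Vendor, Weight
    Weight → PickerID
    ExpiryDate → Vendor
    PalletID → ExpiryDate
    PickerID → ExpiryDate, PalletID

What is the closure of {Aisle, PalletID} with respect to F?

Start with {Aisle, PalletID}.
PalletID → ExpiryDate applies; add {ExpiryDate} → now {Aisle, ExpiryDate, PalletID}.
ExpiryDate → Vendor applies; add {Vendor} → now {Aisle, ExpiryDate, PalletID, Vendor}.
No further FD applies.

{Aisle, ExpiryDate, PalletID, Vendor}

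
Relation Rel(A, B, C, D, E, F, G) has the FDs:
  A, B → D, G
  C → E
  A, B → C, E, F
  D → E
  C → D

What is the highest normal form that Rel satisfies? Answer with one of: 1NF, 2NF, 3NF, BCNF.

Candidate key: {A, B}. Prime attributes: {A, B}.
C → E: {C}⁺ = {C, D, E}, which is not all of the attributes, so the left side is not a superkey — BCNF is violated.
Because {E} is non-prime and the left side of C → E is not a superkey, the relation is not in 3NF.
No proper subset of a key has a non-prime attribute in its closure, so there is no partial dependency; 2NF holds.

2NF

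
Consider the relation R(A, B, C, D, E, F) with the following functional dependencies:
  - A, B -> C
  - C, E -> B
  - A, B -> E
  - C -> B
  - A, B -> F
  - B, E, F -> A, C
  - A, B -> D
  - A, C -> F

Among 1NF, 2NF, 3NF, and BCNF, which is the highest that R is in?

3NF

Candidate keys: {A, B}, {A, C}, {B, E, F}, {C, E, F}. Prime attributes: {A, B, C, E, F}.
C, E -> B breaks BCNF: {C, E}⁺ = {B, C, E}, so {C, E} is not a superkey.
Its right-hand attributes {B} are all prime, as are those of every other non-superkey FD — the relation is in 3NF.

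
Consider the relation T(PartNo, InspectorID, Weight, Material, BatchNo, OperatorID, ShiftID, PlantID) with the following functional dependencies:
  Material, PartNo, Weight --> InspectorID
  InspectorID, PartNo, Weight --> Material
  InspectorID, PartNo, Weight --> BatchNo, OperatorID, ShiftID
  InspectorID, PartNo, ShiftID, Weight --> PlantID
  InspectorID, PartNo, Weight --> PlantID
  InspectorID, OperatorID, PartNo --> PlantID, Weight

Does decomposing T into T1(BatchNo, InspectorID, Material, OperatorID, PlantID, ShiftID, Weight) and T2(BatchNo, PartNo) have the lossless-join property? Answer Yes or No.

No

The shared attributes are {BatchNo} and {BatchNo}⁺ = {BatchNo}.
Neither T1 nor T2 is contained in that closure, so the decomposition is lossy.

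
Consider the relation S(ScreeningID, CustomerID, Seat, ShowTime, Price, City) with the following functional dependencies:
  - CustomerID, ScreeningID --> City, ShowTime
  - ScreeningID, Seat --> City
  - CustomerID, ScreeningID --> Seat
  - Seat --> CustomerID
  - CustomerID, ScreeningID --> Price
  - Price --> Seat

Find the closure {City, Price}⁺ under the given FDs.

{City, CustomerID, Price, Seat}

Start with {City, Price}.
Price --> Seat applies; add {Seat} → now {City, Price, Seat}.
Seat --> CustomerID applies; add {CustomerID} → now {City, CustomerID, Price, Seat}.
No further FD applies.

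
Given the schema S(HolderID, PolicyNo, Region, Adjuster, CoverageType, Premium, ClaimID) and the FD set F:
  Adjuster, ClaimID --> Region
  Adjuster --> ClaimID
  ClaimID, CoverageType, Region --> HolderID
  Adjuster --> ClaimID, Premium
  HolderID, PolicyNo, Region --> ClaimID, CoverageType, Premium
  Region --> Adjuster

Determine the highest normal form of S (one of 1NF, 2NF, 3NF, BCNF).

Candidate keys: {Adjuster, CoverageType, PolicyNo}, {Adjuster, HolderID, PolicyNo}, {CoverageType, PolicyNo, Region}, {HolderID, PolicyNo, Region}. Prime attributes: {Adjuster, CoverageType, HolderID, PolicyNo, Region}.
For Adjuster, ClaimID --> Region we have {Adjuster, ClaimID}⁺ = {Adjuster, ClaimID, Premium, Region}; {Adjuster, ClaimID} is not a superkey, so BCNF fails.
Because {ClaimID} is non-prime and the left side of Adjuster --> ClaimID is not a superkey, the relation is not in 3NF.
Since {Adjuster} ⊂ {Adjuster, CoverageType, PolicyNo} and {Adjuster}⁺ ⊇ {ClaimID, Premium} with {ClaimID, Premium} non-prime, there is a partial dependency; 2NF fails.

1NF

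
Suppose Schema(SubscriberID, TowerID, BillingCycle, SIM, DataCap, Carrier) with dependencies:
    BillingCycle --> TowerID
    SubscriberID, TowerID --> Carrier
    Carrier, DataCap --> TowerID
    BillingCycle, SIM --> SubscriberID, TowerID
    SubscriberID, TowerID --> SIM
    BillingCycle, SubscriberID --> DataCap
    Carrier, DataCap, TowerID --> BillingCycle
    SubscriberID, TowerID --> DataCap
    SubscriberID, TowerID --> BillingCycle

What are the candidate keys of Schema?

{BillingCycle, SIM}⁺ = {BillingCycle, Carrier, DataCap, SIM, SubscriberID, TowerID}, which is every attribute, so {BillingCycle, SIM} is a candidate key.
{BillingCycle, SubscriberID}⁺ = {BillingCycle, Carrier, DataCap, SIM, SubscriberID, TowerID}, which is every attribute, so {BillingCycle, SubscriberID} is a candidate key.
{SubscriberID, TowerID}⁺ = {BillingCycle, Carrier, DataCap, SIM, SubscriberID, TowerID}, which is every attribute, so {SubscriberID, TowerID} is a candidate key.
{Carrier, DataCap, SIM}⁺ = {BillingCycle, Carrier, DataCap, SIM, SubscriberID, TowerID}, which is every attribute, so {Carrier, DataCap, SIM} is a candidate key.
{Carrier, DataCap, SubscriberID}⁺ = {BillingCycle, Carrier, DataCap, SIM, SubscriberID, TowerID}, which is every attribute, so {Carrier, DataCap, SubscriberID} is a candidate key.
No proper subset of any of these is a key, and no other minimal superkey exists.

{BillingCycle, SIM}, {BillingCycle, SubscriberID}, {Carrier, DataCap, SIM}, {Carrier, DataCap, SubscriberID}, {SubscriberID, TowerID}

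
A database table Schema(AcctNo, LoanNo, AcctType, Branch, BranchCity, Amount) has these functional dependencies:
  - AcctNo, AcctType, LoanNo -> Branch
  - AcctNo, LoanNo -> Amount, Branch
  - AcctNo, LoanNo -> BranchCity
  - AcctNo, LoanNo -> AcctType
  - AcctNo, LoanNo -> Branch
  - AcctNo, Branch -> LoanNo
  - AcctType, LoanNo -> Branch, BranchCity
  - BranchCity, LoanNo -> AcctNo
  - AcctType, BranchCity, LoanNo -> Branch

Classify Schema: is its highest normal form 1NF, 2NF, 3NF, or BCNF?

Candidate keys: {AcctNo, Branch}, {AcctNo, LoanNo}, {AcctType, LoanNo}, {BranchCity, LoanNo}. Prime attributes: {AcctNo, AcctType, Branch, BranchCity, LoanNo}.
Every FD has a superkey on the left, so the relation is in BCNF.

BCNF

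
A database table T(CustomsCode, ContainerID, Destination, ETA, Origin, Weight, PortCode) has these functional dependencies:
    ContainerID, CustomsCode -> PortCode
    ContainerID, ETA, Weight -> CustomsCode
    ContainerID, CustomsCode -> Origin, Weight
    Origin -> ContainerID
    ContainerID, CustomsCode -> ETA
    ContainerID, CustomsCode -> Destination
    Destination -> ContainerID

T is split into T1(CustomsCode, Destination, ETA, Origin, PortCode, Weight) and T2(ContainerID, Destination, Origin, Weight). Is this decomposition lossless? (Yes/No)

Yes

T1 ∩ T2 = {Destination, Origin, Weight}; its closure under F is {ContainerID, Destination, Origin, Weight}.
Since T2 ⊆ {ContainerID, Destination, Origin, Weight}, the intersection is a superkey of T2; the decomposition is lossless.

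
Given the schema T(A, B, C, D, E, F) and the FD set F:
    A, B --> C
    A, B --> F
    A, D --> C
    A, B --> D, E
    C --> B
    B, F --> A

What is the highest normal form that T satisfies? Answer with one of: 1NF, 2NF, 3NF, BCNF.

Candidate keys: {A, B}, {A, C}, {A, D}, {B, F}, {C, F}. Prime attributes: {A, B, C, D, F}.
C --> B breaks BCNF: {C}⁺ = {B, C}, so {C} is not a superkey.
Since {B} ⊆ prime attributes and every other non-superkey FD also has a prime right side, the schema is in 3NF.

3NF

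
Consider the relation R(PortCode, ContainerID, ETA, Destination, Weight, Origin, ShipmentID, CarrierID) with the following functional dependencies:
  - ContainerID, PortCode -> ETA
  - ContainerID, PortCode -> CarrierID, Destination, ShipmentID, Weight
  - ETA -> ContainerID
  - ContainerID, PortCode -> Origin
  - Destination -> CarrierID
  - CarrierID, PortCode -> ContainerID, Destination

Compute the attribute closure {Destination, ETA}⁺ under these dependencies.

{CarrierID, ContainerID, Destination, ETA}

Start with {Destination, ETA}.
ETA -> ContainerID applies; add {ContainerID} → now {ContainerID, Destination, ETA}.
Destination -> CarrierID applies; add {CarrierID} → now {CarrierID, ContainerID, Destination, ETA}.
No further FD applies.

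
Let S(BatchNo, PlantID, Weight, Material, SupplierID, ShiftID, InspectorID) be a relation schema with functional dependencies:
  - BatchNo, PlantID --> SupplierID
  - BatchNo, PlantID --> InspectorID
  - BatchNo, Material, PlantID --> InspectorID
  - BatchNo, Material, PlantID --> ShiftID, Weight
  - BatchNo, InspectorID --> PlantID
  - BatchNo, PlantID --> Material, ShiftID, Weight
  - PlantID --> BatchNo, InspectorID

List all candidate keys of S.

{BatchNo, InspectorID}, {PlantID}

{PlantID}⁺ = {BatchNo, InspectorID, Material, PlantID, ShiftID, SupplierID, Weight}, which is every attribute, so {PlantID} is a candidate key.
{BatchNo, InspectorID}⁺ = {BatchNo, InspectorID, Material, PlantID, ShiftID, SupplierID, Weight}, which is every attribute, so {BatchNo, InspectorID} is a candidate key.
Any other superkey properly contains one of these, so there are no further candidate keys.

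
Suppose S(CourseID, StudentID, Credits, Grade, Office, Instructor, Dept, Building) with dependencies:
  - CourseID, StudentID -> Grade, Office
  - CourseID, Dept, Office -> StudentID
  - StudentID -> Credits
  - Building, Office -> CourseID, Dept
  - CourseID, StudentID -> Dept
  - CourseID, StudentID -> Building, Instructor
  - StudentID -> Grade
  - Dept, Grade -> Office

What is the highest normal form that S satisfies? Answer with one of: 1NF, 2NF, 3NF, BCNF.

Candidate keys: {Building, Dept, Grade}, {Building, Dept, StudentID}, {Building, Office}, {CourseID, Dept, Grade}, {CourseID, Dept, Office}, {CourseID, StudentID}. Prime attributes: {Building, CourseID, Dept, Grade, Office, StudentID}.
StudentID -> Credits breaks BCNF: {StudentID}⁺ = {Credits, Grade, StudentID}, so {StudentID} is not a superkey.
StudentID -> Credits has non-prime {Credits} on the right and a non-superkey on the left, so 3NF fails.
The proper key subset {StudentID} of {CourseID, StudentID} determines non-prime {Credits}, so the relation is not even in 2NF.

1NF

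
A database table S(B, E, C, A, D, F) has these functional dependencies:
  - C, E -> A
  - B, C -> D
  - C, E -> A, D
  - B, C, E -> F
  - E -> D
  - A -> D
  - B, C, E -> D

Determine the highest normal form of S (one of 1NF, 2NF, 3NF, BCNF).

Candidate key: {B, C, E}. Prime attributes: {B, C, E}.
C, E -> A: {C, E}⁺ = {A, C, D, E}, which is not all of the attributes, so the left side is not a superkey — BCNF is violated.
C, E -> A determines the non-prime attribute {A} from a non-superkey — 3NF is violated.
{E} is a proper subset of the key {B, C, E}, and {E}⁺ contains the non-prime attribute {D} — a partial dependency, so 2NF is violated.

1NF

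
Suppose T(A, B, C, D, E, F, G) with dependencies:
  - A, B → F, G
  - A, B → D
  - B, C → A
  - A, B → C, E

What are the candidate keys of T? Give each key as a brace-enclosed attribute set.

{B} never appears on the right of any FD, so every key must include it.
{A, B}⁺ = {A, B, C, D, E, F, G} — all of the relation — so {A, B} is a candidate key.
{B, C}⁺ = {A, B, C, D, E, F, G} — all of the relation — so {B, C} is a candidate key.
No proper subset of any of these is a key, and no other minimal superkey exists.

{A, B}, {B, C}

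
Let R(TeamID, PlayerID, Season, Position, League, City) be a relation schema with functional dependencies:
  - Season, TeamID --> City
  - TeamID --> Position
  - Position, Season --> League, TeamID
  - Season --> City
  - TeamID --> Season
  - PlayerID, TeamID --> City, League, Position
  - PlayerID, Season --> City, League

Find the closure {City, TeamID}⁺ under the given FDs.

Start with {City, TeamID}.
TeamID --> Position applies; add {Position} → now {City, Position, TeamID}.
TeamID --> Season applies; add {Season} → now {City, Position, Season, TeamID}.
Position, Season --> League, TeamID applies; add {League} → now {City, League, Position, Season, TeamID}.
No further FD applies.

{City, League, Position, Season, TeamID}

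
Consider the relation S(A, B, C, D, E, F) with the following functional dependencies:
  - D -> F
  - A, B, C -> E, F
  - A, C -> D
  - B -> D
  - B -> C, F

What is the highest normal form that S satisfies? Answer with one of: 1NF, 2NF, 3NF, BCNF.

1NF

Candidate key: {A, B}. Prime attributes: {A, B}.
For D -> F we have {D}⁺ = {D, F}; {D} is not a superkey, so BCNF fails.
D -> F determines the non-prime attribute {F} from a non-superkey — 3NF is violated.
The proper key subset {B} of {A, B} determines non-prime {C, D, F}, so the relation is not even in 2NF.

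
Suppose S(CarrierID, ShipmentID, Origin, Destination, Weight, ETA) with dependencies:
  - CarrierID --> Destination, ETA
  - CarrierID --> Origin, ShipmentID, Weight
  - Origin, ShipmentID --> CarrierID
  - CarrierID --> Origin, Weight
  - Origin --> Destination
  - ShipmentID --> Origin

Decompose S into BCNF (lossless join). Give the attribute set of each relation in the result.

Candidate keys of the original relation: {CarrierID}, {ShipmentID}.
In {CarrierID, Destination, ETA, Origin, ShipmentID, Weight}, {Origin} is not a superkey ({Origin}⁺ restricted to this set is {Destination, Origin}), so split on Origin --> Destination into {Destination, Origin} and {CarrierID, ETA, Origin, ShipmentID, Weight}.
{Destination, Origin}: every determinant is a superkey — BCNF.
{CarrierID, ETA, Origin, ShipmentID, Weight}: every determinant is a superkey — BCNF.

{CarrierID, ETA, Origin, ShipmentID, Weight}; {Destination, Origin}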